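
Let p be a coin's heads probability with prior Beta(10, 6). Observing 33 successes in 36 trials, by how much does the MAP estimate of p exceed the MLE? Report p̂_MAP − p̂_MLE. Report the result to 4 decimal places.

Posterior is Beta(43, 9); MAP = (43−1)/(52−2) = 42/50 ≈ 0.84000.
MLE ignores the prior: p̂_MLE = k/n = 33/36 ≈ 0.91667.
Difference = 42/50 − 33/36 = -23/300 ≈ -0.0767.

MAP − MLE = -0.0767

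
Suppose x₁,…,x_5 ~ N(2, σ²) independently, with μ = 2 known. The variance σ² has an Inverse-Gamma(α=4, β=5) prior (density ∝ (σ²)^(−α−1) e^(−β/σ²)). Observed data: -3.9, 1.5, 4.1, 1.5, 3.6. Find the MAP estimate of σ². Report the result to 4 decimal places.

σ̂²_MAP = 3.4853

Sum of squared deviations about the known mean: SS = (-3.9−2)² + (1.5−2)² + (4.1−2)² + (1.5−2)² + (3.6−2)² = 42.28.
The Normal likelihood contributes (σ²)^(−n/2) exp(−SS/(2σ²)), so the posterior is Inverse-Gamma(α + n/2, β + SS/2) = Inverse-Gamma(6.5, 26.14).
The mode of Inverse-Gamma(a, b) is b/(a+1) = 26.14/7.5 ≈ 3.4853.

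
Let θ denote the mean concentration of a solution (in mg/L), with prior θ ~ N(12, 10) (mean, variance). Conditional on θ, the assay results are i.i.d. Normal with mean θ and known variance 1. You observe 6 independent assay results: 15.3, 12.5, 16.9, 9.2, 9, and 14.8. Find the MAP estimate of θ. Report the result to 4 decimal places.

n = 6; x̄ = (15.3 + 12.5 + 16.9 + 9.2 + 9 + 14.8)/6 = 77.7/6 = 12.95.
For a Normal prior and Normal likelihood with known variance, the posterior is Normal; its mode equals its mean, the precision-weighted average.
Prior precision 1/σ₀² = 1/10 = 0.1; data precision n/σ² = 6/1 = 6.
θ̂ = (0.1·12 + 6·12.95) / (0.1 + 6) = 78.9/6.1 = 789/61 ≈ 12.9344.

θ̂_MAP = 12.9344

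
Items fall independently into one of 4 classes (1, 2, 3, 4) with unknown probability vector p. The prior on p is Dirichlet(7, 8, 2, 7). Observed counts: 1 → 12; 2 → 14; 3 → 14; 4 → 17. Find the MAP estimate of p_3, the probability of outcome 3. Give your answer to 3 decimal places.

The posterior is Dirichlet(αᵢ + nᵢ) = Dirichlet(19, 22, 16, 24).
For a Dirichlet(a₁,…,a_K) with all aᵢ > 1, the mode has j-th component (aⱼ − 1)/(Σaᵢ − K).
Here Σaᵢ = 81 and K = 4, so p_3 = (16 − 1)/(81 − 4) = 15/77 ≈ 0.195.

MAP estimate: 0.195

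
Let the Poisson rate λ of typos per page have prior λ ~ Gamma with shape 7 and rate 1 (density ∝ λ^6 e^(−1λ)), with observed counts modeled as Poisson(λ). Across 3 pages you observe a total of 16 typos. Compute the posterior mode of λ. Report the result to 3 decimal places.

λ̂_MAP = 5.500

Σxᵢ = 16, n = 3.
Posterior ∝ λ^6e^(−1λ) · λ^16e^(−3λ) = λ^22e^(−4λ), i.e. Gamma(shape=23, rate=4).
The mode of a Gamma(a, b) with a ≥ 1 (shape–rate) is (a−1)/b = 22/4 ≈ 5.500.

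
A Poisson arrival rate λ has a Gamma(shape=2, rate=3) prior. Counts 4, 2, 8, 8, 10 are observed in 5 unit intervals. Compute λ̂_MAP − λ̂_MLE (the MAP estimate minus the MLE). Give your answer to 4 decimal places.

MAP − MLE = -2.2750

Σxᵢ = 32. Posterior is Gamma(34, 8); MAP = (34−1)/8 = 33/8 ≈ 4.12500.
MLE = x̄ = 32/5 ≈ 6.40000.
Difference = 33/8 − 32/5 = -91/40 ≈ -2.2750.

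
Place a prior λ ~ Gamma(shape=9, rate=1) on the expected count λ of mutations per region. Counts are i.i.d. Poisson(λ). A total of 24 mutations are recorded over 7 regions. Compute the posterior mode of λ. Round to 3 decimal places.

Σxᵢ = 24, n = 7.
Posterior ∝ λ^8e^(−1λ) · λ^24e^(−7λ) = λ^32e^(−8λ), i.e. Gamma(shape=33, rate=8).
The mode of a Gamma(a, b) with a ≥ 1 (shape–rate) is (a−1)/b = 32/8 ≈ 4.000.

λ̂_MAP = 4.000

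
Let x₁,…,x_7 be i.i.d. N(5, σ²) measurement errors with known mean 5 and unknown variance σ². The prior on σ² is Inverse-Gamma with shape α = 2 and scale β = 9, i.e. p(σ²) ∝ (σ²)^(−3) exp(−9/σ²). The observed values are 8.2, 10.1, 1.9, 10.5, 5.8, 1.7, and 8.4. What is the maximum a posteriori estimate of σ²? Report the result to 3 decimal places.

σ̂²_MAP = 9.015

Sum of squared deviations about the known mean: SS = (8.2−5)² + (10.1−5)² + (1.9−5)² + (10.5−5)² + (5.8−5)² + (1.7−5)² + (8.4−5)² = 99.2.
The Normal likelihood contributes (σ²)^(−n/2) exp(−SS/(2σ²)), so the posterior is Inverse-Gamma(α + n/2, β + SS/2) = Inverse-Gamma(5.5, 58.6).
The mode of Inverse-Gamma(a, b) is b/(a+1) = 58.6/6.5 ≈ 9.015.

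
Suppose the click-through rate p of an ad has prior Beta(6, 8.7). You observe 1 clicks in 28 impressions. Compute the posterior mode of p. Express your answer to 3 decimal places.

p̂_MAP = 0.147

Prior: Beta(6, 8.7).
Data: 1 success in 28 trials. The binomial likelihood contributes p(1−p)^27, so the posterior is Beta(6+1, 8.7+27) = Beta(7, 35.7).
For Beta(a, b) with a, b > 1 the mode is (a−1)/(a+b−2) = 6/40.7 ≈ 0.147.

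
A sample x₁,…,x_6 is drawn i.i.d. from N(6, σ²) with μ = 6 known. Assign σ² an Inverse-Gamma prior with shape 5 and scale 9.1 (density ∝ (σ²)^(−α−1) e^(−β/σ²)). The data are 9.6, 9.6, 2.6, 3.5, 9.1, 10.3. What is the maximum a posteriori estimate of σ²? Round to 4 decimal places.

σ̂²_MAP = 5.0017

Sum of squared deviations about the known mean: SS = (9.6−6)² + (9.6−6)² + (2.6−6)² + (3.5−6)² + (9.1−6)² + (10.3−6)² = 71.83.
The Normal likelihood contributes (σ²)^(−n/2) exp(−SS/(2σ²)), so the posterior is Inverse-Gamma(α + n/2, β + SS/2) = Inverse-Gamma(8, 45.015).
The mode of Inverse-Gamma(a, b) is b/(a+1) = 45.015/9 ≈ 5.0017.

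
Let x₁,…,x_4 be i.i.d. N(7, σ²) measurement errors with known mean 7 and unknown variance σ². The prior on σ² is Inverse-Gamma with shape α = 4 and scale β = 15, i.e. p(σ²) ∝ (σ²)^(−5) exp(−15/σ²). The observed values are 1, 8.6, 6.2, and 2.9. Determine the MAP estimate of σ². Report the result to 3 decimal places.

Sum of squared deviations about the known mean: SS = (1−7)² + (8.6−7)² + (6.2−7)² + (2.9−7)² = 56.01.
The Normal likelihood contributes (σ²)^(−n/2) exp(−SS/(2σ²)), so the posterior is Inverse-Gamma(α + n/2, β + SS/2) = Inverse-Gamma(6, 43.005).
The mode of Inverse-Gamma(a, b) is b/(a+1) = 43.005/7 ≈ 6.144.

σ̂²_MAP = 6.144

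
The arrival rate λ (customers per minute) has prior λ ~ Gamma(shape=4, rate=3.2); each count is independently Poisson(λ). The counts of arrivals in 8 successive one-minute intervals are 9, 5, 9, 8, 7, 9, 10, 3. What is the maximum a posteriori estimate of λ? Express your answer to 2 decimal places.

λ̂_MAP = 5.63

Σxᵢ = 9+5+9+8+7+9+10+3 = 60, with n = 8.
Posterior ∝ λ^3e^(−3.2λ) · λ^60e^(−8λ) = λ^63e^(−11.2λ), i.e. Gamma(shape=64, rate=11.2).
The mode of a Gamma(a, b) with a ≥ 1 (shape–rate) is (a−1)/b = 63/11.2 ≈ 5.63.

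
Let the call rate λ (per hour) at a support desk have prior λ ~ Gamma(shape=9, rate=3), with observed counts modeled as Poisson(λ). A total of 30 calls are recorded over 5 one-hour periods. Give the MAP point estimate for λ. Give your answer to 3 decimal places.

λ̂_MAP = 4.750

Σxᵢ = 30, n = 5.
Posterior ∝ λ^8e^(−3λ) · λ^30e^(−5λ) = λ^38e^(−8λ), i.e. Gamma(shape=39, rate=8).
The mode of a Gamma(a, b) with a ≥ 1 (shape–rate) is (a−1)/b = 38/8 ≈ 4.750.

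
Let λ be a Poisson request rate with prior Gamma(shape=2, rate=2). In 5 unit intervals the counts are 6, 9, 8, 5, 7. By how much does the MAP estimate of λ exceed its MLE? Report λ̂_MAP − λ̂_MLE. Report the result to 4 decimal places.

MAP − MLE = -1.8571

Σxᵢ = 35. Posterior is Gamma(37, 7); MAP = (37−1)/7 = 36/7 ≈ 5.14286.
MLE = x̄ = 35/5 ≈ 7.00000.
Difference = 36/7 − 35/5 = -13/7 ≈ -1.8571.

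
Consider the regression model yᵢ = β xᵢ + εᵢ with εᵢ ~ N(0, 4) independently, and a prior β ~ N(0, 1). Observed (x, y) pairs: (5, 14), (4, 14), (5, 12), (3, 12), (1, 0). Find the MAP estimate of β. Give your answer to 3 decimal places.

β̂_MAP = 2.775

log p(β | y) = −Σ(yᵢ − βxᵢ)²/(2·4) − β²/(2·1) + const.
Setting the derivative to zero: Σxᵢ(yᵢ − βxᵢ)/4 − β/1 = 0, so β = Σxᵢyᵢ / (Σxᵢ² + σ²/τ²).
Σxᵢyᵢ = 5·14 + 4·14 + 5·12 + 3·12 + 1·0 = 222; Σxᵢ² = 76; σ²/τ² = 4.
β̂_MAP = 222 / (76 + 4) = 222/80 ≈ 2.775.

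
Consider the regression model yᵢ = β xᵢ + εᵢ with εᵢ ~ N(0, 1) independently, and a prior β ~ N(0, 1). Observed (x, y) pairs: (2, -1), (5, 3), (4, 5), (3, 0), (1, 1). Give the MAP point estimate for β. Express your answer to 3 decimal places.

β̂_MAP = 0.607

log p(β | y) = −Σ(yᵢ − βxᵢ)²/(2·1) − β²/(2·1) + const.
Setting the derivative to zero: Σxᵢ(yᵢ − βxᵢ)/1 − β/1 = 0, so β = Σxᵢyᵢ / (Σxᵢ² + σ²/τ²).
Σxᵢyᵢ = 2·(-1) + 5·3 + 4·5 + 3·0 + 1·1 = 34; Σxᵢ² = 55; σ²/τ² = 1.
β̂_MAP = 34 / (55 + 1) = 34/56 ≈ 0.607.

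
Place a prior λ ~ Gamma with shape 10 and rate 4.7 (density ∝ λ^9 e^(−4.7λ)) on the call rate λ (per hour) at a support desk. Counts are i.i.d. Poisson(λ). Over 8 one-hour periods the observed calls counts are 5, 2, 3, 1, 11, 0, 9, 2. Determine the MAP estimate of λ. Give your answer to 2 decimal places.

Σxᵢ = 5+2+3+1+11+0+9+2 = 33, with n = 8.
Posterior ∝ λ^9e^(−4.7λ) · λ^33e^(−8λ) = λ^42e^(−12.7λ), i.e. Gamma(shape=43, rate=12.7).
The mode of a Gamma(a, b) with a ≥ 1 (shape–rate) is (a−1)/b = 42/12.7 ≈ 3.31.

λ̂_MAP = 3.31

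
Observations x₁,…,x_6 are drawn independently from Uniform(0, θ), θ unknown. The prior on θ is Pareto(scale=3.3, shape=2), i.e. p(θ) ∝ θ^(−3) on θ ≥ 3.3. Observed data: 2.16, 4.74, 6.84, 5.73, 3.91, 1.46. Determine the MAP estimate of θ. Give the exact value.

The Uniform(0, θ) likelihood is θ^(−n) for θ ≥ max(xᵢ), zero otherwise. Here max(xᵢ) = 6.84.
Posterior ∝ θ^(−3) · θ^(−6) = θ^(−9) on θ ≥ max(3.3, 6.84) = 6.84.
This density is strictly decreasing in θ, so the posterior mode lies at the lower boundary of the support.

θ̂_MAP = 6.84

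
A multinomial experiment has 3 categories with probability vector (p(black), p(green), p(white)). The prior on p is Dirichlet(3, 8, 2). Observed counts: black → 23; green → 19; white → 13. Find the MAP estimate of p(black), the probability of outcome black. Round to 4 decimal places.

The posterior is Dirichlet(αᵢ + nᵢ) = Dirichlet(26, 27, 15).
For a Dirichlet(a₁,…,a_K) with all aᵢ > 1, the mode has j-th component (aⱼ − 1)/(Σaᵢ − K).
Here Σaᵢ = 68 and K = 3, so p(black) = (26 − 1)/(68 − 3) = 25/65 ≈ 0.3846.

MAP estimate of p(black) = 0.3846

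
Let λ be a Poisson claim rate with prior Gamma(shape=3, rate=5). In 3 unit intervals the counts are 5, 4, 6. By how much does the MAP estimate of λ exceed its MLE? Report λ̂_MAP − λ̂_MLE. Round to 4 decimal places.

Σxᵢ = 15. Posterior is Gamma(18, 8); MAP = (18−1)/8 = 17/8 ≈ 2.12500.
MLE = x̄ = 15/3 ≈ 5.00000.
Difference = 17/8 − 15/3 = -23/8 ≈ -2.8750.

MAP − MLE = -2.8750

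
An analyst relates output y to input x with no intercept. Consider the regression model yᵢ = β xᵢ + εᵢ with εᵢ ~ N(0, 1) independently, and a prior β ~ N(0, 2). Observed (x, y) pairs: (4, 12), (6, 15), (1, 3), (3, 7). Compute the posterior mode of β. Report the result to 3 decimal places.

β̂_MAP = 2.592

log p(β | y) = −Σ(yᵢ − βxᵢ)²/(2·1) − β²/(2·2) + const.
Setting the derivative to zero: Σxᵢ(yᵢ − βxᵢ)/1 − β/2 = 0, so β = Σxᵢyᵢ / (Σxᵢ² + σ²/τ²).
Σxᵢyᵢ = 4·12 + 6·15 + 1·3 + 3·7 = 162; Σxᵢ² = 62; σ²/τ² = 0.5.
β̂_MAP = 162 / (62 + 0.5) = 162/62.5 ≈ 2.592.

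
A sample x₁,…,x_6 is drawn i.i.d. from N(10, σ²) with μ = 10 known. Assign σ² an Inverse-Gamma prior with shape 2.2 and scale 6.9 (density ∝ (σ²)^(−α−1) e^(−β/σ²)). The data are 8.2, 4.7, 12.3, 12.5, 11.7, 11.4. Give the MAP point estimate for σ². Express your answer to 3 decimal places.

Sum of squared deviations about the known mean: SS = (8.2−10)² + (4.7−10)² + (12.3−10)² + (12.5−10)² + (11.7−10)² + (11.4−10)² = 47.72.
The Normal likelihood contributes (σ²)^(−n/2) exp(−SS/(2σ²)), so the posterior is Inverse-Gamma(α + n/2, β + SS/2) = Inverse-Gamma(5.2, 30.76).
The mode of Inverse-Gamma(a, b) is b/(a+1) = 30.76/6.2 ≈ 4.961.

σ̂²_MAP = 4.961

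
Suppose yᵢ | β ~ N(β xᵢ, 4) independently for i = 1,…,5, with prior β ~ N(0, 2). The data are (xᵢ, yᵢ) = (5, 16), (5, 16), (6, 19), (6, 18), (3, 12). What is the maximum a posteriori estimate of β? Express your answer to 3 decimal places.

log p(β | y) = −Σ(yᵢ − βxᵢ)²/(2·4) − β²/(2·2) + const.
Setting the derivative to zero: Σxᵢ(yᵢ − βxᵢ)/4 − β/2 = 0, so β = Σxᵢyᵢ / (Σxᵢ² + σ²/τ²).
Σxᵢyᵢ = 5·16 + 5·16 + 6·19 + 6·18 + 3·12 = 418; Σxᵢ² = 131; σ²/τ² = 2.
β̂_MAP = 418 / (131 + 2) = 418/133 ≈ 3.143.

β̂_MAP = 3.143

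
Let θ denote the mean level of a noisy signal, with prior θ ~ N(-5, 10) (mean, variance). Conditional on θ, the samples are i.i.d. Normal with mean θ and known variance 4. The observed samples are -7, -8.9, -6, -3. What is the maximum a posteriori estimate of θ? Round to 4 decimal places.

n = 4; x̄ = ((-7) + (-8.9) + (-6) + (-3))/4 = -24.9/4 = -6.225.
For a Normal prior and Normal likelihood with known variance, the posterior is Normal; its mode equals its mean, the precision-weighted average.
Prior precision 1/σ₀² = 1/10 = 0.1; data precision n/σ² = 4/4 = 1.
θ̂ = (0.1·(-5) + 1·(-6.225)) / (0.1 + 1) = (-6.725)/1.1 = -269/44 ≈ -6.1136.

θ̂_MAP = -6.1136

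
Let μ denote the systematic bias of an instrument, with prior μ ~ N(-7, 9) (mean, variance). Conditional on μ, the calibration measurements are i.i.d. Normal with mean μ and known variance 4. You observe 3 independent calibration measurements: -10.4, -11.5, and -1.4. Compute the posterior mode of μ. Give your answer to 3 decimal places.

μ̂_MAP = -7.668

n = 3; x̄ = ((-10.4) + (-11.5) + (-1.4))/3 = -23.3/3 = -233/30 ≈ -7.7667.
For a Normal prior and Normal likelihood with known variance, the posterior is Normal; its mode equals its mean, the precision-weighted average.
Prior precision 1/σ₀² = 1/9; data precision n/σ² = 3/4 = 0.75.
μ̂ = ((1/9)·(-7) + 0.75·(-233/30)) / (1/9 + 0.75) = (-2377/360)/(31/36) = -2377/310 ≈ -7.668.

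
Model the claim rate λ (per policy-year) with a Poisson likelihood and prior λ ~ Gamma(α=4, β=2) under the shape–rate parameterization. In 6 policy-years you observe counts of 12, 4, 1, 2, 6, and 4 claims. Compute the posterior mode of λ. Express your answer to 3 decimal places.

Σxᵢ = 12+4+1+2+6+4 = 29, with n = 6.
Posterior ∝ λ^3e^(−2λ) · λ^29e^(−6λ) = λ^32e^(−8λ), i.e. Gamma(shape=33, rate=8).
The mode of a Gamma(a, b) with a ≥ 1 (shape–rate) is (a−1)/b = 32/8 ≈ 4.000.

λ̂_MAP = 4.000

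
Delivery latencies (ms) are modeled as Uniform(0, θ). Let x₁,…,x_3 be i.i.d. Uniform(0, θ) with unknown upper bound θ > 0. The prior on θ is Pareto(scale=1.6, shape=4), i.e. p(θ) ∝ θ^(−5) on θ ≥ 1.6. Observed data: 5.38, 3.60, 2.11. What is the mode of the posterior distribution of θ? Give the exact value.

The Uniform(0, θ) likelihood is θ^(−n) for θ ≥ max(xᵢ), zero otherwise. Here max(xᵢ) = 5.38.
Posterior ∝ θ^(−5) · θ^(−3) = θ^(−8) on θ ≥ max(1.6, 5.38) = 5.38.
This density is strictly decreasing in θ, so the posterior mode lies at the lower boundary of the support.

θ̂_MAP = 5.38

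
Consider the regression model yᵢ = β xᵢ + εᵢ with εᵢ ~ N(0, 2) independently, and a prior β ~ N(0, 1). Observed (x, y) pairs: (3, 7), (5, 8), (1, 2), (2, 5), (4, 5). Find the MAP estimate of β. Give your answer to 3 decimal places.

β̂_MAP = 1.632

log p(β | y) = −Σ(yᵢ − βxᵢ)²/(2·2) − β²/(2·1) + const.
Setting the derivative to zero: Σxᵢ(yᵢ − βxᵢ)/2 − β/1 = 0, so β = Σxᵢyᵢ / (Σxᵢ² + σ²/τ²).
Σxᵢyᵢ = 3·7 + 5·8 + 1·2 + 2·5 + 4·5 = 93; Σxᵢ² = 55; σ²/τ² = 2.
β̂_MAP = 93 / (55 + 2) = 93/57 ≈ 1.632.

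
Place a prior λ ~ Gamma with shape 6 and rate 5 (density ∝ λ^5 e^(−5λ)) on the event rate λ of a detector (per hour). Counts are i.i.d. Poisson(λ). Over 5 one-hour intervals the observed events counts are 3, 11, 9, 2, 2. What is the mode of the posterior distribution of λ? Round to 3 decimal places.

λ̂_MAP = 3.200

Σxᵢ = 3+11+9+2+2 = 27, with n = 5.
Posterior ∝ λ^5e^(−5λ) · λ^27e^(−5λ) = λ^32e^(−10λ), i.e. Gamma(shape=33, rate=10).
The mode of a Gamma(a, b) with a ≥ 1 (shape–rate) is (a−1)/b = 32/10 ≈ 3.200.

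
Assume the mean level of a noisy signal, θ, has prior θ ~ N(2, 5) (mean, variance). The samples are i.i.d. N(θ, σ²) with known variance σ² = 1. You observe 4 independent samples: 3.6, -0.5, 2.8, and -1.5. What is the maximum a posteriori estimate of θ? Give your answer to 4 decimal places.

θ̂_MAP = 1.1429

n = 4; x̄ = (3.6 + (-0.5) + 2.8 + (-1.5))/4 = 4.4/4 = 1.1.
For a Normal prior and Normal likelihood with known variance, the posterior is Normal; its mode equals its mean, the precision-weighted average.
Prior precision 1/σ₀² = 1/5 = 0.2; data precision n/σ² = 4/1 = 4.
θ̂ = (0.2·2 + 4·1.1) / (0.2 + 4) = 4.8/4.2 = 8/7 ≈ 1.1429.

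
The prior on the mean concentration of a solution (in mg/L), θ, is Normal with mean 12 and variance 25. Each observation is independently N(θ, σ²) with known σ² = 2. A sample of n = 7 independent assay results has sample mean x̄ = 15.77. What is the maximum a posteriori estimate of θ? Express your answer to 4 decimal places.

n = 7, x̄ = 15.77.
For a Normal prior and Normal likelihood with known variance, the posterior is Normal; its mode equals its mean, the precision-weighted average.
Prior precision 1/σ₀² = 1/25 = 0.04; data precision n/σ² = 7/2 = 3.5.
θ̂ = (0.04·12 + 3.5·15.77) / (0.04 + 3.5) = 55.675/3.54 = 11135/708 ≈ 15.7274.

θ̂_MAP = 15.7274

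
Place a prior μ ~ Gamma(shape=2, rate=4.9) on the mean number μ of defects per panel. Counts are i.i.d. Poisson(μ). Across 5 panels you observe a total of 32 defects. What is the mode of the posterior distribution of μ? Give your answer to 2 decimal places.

Σxᵢ = 32, n = 5.
Posterior ∝ μe^(−4.9μ) · μ^32e^(−5μ) = μ^33e^(−9.9μ), i.e. Gamma(shape=34, rate=9.9).
The mode of a Gamma(a, b) with a ≥ 1 (shape–rate) is (a−1)/b = 33/9.9 ≈ 3.33.

μ̂_MAP = 3.33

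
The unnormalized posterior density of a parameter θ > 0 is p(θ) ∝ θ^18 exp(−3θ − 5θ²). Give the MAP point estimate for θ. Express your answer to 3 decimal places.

ℓ'(θ) = 18/θ − 3 − 10θ. Setting this to zero and multiplying by θ: 10θ² + 3θ − 18 = 0.
θ = (−3 + √(3² + 4·10·18)) / (2·10) = (−3 + √729) / 20 = (−3 + 27)/20 = 6/5.
ℓ''(θ) = −18/θ² − 10 < 0, confirming a maximum.

θ̂_MAP = 1.200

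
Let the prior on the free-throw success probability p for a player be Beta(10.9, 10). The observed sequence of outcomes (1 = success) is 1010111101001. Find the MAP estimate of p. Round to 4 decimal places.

Prior: Beta(10.9, 10).
Data: 8 successes in 13 trials (from the sequence). The binomial likelihood contributes p^8(1−p)^5, so the posterior is Beta(10.9+8, 10+5) = Beta(18.9, 15).
For Beta(a, b) with a, b > 1 the mode is (a−1)/(a+b−2) = 17.9/31.9 ≈ 0.5611.

p̂_MAP = 0.5611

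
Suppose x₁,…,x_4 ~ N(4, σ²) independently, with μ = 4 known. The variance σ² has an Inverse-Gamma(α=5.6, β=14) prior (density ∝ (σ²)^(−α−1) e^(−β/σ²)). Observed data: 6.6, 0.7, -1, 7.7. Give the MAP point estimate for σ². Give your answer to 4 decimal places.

Sum of squared deviations about the known mean: SS = (6.6−4)² + (0.7−4)² + (-1−4)² + (7.7−4)² = 56.34.
The Normal likelihood contributes (σ²)^(−n/2) exp(−SS/(2σ²)), so the posterior is Inverse-Gamma(α + n/2, β + SS/2) = Inverse-Gamma(7.6, 42.17).
The mode of Inverse-Gamma(a, b) is b/(a+1) = 42.17/8.6 ≈ 4.9035.

σ̂²_MAP = 4.9035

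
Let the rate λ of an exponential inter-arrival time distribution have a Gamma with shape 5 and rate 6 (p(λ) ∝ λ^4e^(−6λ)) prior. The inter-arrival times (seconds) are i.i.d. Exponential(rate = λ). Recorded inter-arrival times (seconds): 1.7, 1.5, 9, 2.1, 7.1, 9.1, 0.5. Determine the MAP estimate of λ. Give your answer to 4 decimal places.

λ̂_MAP = 0.2973

The Exponential(rate=λ) likelihood is ∝ λ^n e^(−λΣtᵢ). Here n = 7 and Σtᵢ = 1.7 + 1.5 + 9 + 2.1 + 7.1 + 9.1 + 0.5 = 31.
Posterior ∝ λ^4e^(−6λ) · λ^7e^(−31λ) = λ^11e^(−37λ), i.e. Gamma(12, 37).
Mode = (a−1)/b = 11/37 ≈ 0.2973.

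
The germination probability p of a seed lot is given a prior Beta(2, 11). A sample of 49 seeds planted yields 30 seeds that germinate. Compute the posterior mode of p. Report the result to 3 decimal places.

p̂_MAP = 0.517

Prior: Beta(2, 11).
Data: 30 successes in 49 trials. The binomial likelihood contributes p^30(1−p)^19, so the posterior is Beta(2+30, 11+19) = Beta(32, 30).
For Beta(a, b) with a, b > 1 the mode is (a−1)/(a+b−2) = 31/60 ≈ 0.517.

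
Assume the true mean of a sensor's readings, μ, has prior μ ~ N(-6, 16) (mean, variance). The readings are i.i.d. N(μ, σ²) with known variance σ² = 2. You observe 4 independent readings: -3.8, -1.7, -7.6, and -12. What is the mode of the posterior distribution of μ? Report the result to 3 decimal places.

n = 4; x̄ = ((-3.8) + (-1.7) + (-7.6) + (-12))/4 = -25.1/4 = -6.275.
For a Normal prior and Normal likelihood with known variance, the posterior is Normal; its mode equals its mean, the precision-weighted average.
Prior precision 1/σ₀² = 1/16 = 0.0625; data precision n/σ² = 4/2 = 2.
μ̂ = (0.0625·(-6) + 2·(-6.275)) / (0.0625 + 2) = (-12.925)/2.0625 = -94/15 ≈ -6.267.

μ̂_MAP = -6.267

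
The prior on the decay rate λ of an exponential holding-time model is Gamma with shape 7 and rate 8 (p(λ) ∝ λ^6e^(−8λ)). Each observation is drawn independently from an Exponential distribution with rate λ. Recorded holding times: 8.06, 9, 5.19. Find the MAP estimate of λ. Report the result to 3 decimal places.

The Exponential(rate=λ) likelihood is ∝ λ^n e^(−λΣtᵢ). Here n = 3 and Σtᵢ = 8.06 + 9 + 5.19 = 22.25.
Posterior ∝ λ^6e^(−8λ) · λ^3e^(−22.25λ) = λ^9e^(−30.25λ), i.e. Gamma(10, 30.25).
Mode = (a−1)/b = 9/30.25 ≈ 0.298.

λ̂_MAP = 0.298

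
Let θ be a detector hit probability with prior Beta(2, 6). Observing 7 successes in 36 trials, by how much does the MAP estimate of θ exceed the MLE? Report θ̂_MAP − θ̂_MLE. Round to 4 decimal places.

MAP − MLE = -0.0040

Posterior is Beta(9, 35); MAP = (9−1)/(44−2) = 8/42 ≈ 0.19048.
MLE ignores the prior: θ̂_MLE = k/n = 7/36 ≈ 0.19444.
Difference = 8/42 − 7/36 = -1/252 ≈ -0.0040.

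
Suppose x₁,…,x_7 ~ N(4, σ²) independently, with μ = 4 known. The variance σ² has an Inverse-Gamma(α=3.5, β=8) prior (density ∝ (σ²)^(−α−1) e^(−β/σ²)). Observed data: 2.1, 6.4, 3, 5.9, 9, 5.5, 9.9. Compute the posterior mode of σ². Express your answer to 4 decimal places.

σ̂²_MAP = 5.7525

Sum of squared deviations about the known mean: SS = (2.1−4)² + (6.4−4)² + (3−4)² + (5.9−4)² + (9−4)² + (5.5−4)² + (9.9−4)² = 76.04.
The Normal likelihood contributes (σ²)^(−n/2) exp(−SS/(2σ²)), so the posterior is Inverse-Gamma(α + n/2, β + SS/2) = Inverse-Gamma(7, 46.02).
The mode of Inverse-Gamma(a, b) is b/(a+1) = 46.02/8 ≈ 5.7525.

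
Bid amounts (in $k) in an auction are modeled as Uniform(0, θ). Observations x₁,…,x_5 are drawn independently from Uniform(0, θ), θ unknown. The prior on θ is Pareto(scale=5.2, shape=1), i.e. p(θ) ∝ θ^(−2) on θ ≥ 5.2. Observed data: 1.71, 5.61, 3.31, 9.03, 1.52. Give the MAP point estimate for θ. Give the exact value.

θ̂_MAP = 9.03

The Uniform(0, θ) likelihood is θ^(−n) for θ ≥ max(xᵢ), zero otherwise. Here max(xᵢ) = 9.03.
Posterior ∝ θ^(−2) · θ^(−5) = θ^(−7) on θ ≥ max(5.2, 9.03) = 9.03.
This density is strictly decreasing in θ, so the posterior mode lies at the lower boundary of the support.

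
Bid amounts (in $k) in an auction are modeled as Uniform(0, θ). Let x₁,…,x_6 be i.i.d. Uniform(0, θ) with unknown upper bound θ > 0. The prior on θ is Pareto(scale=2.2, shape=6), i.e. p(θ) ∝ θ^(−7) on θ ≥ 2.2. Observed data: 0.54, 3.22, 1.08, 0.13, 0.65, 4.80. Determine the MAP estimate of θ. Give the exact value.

The Uniform(0, θ) likelihood is θ^(−n) for θ ≥ max(xᵢ), zero otherwise. Here max(xᵢ) = 4.80.
Posterior ∝ θ^(−7) · θ^(−6) = θ^(−13) on θ ≥ max(2.2, 4.80) = 4.80.
This density is strictly decreasing in θ, so the posterior mode lies at the lower boundary of the support.

θ̂_MAP = 4.80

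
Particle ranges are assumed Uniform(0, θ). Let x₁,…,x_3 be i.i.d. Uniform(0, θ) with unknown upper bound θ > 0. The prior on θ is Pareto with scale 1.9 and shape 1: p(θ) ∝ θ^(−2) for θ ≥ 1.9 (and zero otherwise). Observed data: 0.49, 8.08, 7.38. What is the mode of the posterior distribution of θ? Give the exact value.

The Uniform(0, θ) likelihood is θ^(−n) for θ ≥ max(xᵢ), zero otherwise. Here max(xᵢ) = 8.08.
Posterior ∝ θ^(−2) · θ^(−3) = θ^(−5) on θ ≥ max(1.9, 8.08) = 8.08.
This density is strictly decreasing in θ, so the posterior mode lies at the lower boundary of the support.

θ̂_MAP = 8.08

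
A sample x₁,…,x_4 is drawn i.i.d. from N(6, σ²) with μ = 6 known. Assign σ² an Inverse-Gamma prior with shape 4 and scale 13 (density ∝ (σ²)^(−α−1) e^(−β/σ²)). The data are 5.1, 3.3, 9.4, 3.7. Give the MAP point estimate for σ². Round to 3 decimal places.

Sum of squared deviations about the known mean: SS = (5.1−6)² + (3.3−6)² + (9.4−6)² + (3.7−6)² = 24.95.
The Normal likelihood contributes (σ²)^(−n/2) exp(−SS/(2σ²)), so the posterior is Inverse-Gamma(α + n/2, β + SS/2) = Inverse-Gamma(6, 25.475).
The mode of Inverse-Gamma(a, b) is b/(a+1) = 25.475/7 ≈ 3.639.

σ̂²_MAP = 3.639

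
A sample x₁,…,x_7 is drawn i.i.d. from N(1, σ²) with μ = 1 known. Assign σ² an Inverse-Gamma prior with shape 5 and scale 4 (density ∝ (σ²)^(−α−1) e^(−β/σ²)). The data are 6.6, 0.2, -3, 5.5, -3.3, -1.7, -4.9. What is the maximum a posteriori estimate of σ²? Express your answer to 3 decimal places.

σ̂²_MAP = 7.202

Sum of squared deviations about the known mean: SS = (6.6−1)² + (0.2−1)² + (-3−1)² + (5.5−1)² + (-3.3−1)² + (-1.7−1)² + (-4.9−1)² = 128.84.
The Normal likelihood contributes (σ²)^(−n/2) exp(−SS/(2σ²)), so the posterior is Inverse-Gamma(α + n/2, β + SS/2) = Inverse-Gamma(8.5, 68.42).
The mode of Inverse-Gamma(a, b) is b/(a+1) = 68.42/9.5 ≈ 7.202.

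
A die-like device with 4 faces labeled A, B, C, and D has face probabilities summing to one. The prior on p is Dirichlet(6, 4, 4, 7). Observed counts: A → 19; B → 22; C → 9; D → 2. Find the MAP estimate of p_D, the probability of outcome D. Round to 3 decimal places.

MAP estimate of p_D = 0.116

The posterior is Dirichlet(αᵢ + nᵢ) = Dirichlet(25, 26, 13, 9).
For a Dirichlet(a₁,…,a_K) with all aᵢ > 1, the mode has j-th component (aⱼ − 1)/(Σaᵢ − K).
Here Σaᵢ = 73 and K = 4, so p_D = (9 − 1)/(73 − 4) = 8/69 ≈ 0.116.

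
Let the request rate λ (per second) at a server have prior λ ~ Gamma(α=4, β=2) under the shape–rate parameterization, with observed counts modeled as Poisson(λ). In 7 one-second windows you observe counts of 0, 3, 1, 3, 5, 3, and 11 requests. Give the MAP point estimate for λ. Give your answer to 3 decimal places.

λ̂_MAP = 3.222

Σxᵢ = 0+3+1+3+5+3+11 = 26, with n = 7.
Posterior ∝ λ^3e^(−2λ) · λ^26e^(−7λ) = λ^29e^(−9λ), i.e. Gamma(shape=30, rate=9).
The mode of a Gamma(a, b) with a ≥ 1 (shape–rate) is (a−1)/b = 29/9 ≈ 3.222.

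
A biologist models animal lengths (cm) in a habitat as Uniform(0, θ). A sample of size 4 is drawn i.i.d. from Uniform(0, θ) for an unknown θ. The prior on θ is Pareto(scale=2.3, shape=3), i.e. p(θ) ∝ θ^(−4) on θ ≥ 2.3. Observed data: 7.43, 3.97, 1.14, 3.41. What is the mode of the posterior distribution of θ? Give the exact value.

θ̂_MAP = 7.43

The Uniform(0, θ) likelihood is θ^(−n) for θ ≥ max(xᵢ), zero otherwise. Here max(xᵢ) = 7.43.
Posterior ∝ θ^(−4) · θ^(−4) = θ^(−8) on θ ≥ max(2.3, 7.43) = 7.43.
This density is strictly decreasing in θ, so the posterior mode lies at the lower boundary of the support.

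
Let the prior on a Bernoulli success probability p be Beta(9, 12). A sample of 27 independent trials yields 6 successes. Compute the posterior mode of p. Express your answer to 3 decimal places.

p̂_MAP = 0.304

Prior: Beta(9, 12).
Data: 6 successes in 27 trials. The binomial likelihood contributes p^6(1−p)^21, so the posterior is Beta(9+6, 12+21) = Beta(15, 33).
For Beta(a, b) with a, b > 1 the mode is (a−1)/(a+b−2) = 14/46 ≈ 0.304.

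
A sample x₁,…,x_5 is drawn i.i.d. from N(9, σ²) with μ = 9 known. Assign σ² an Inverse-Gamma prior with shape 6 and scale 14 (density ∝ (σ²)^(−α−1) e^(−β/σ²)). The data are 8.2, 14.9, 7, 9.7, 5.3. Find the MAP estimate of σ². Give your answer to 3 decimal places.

Sum of squared deviations about the known mean: SS = (8.2−9)² + (14.9−9)² + (7−9)² + (9.7−9)² + (5.3−9)² = 53.63.
The Normal likelihood contributes (σ²)^(−n/2) exp(−SS/(2σ²)), so the posterior is Inverse-Gamma(α + n/2, β + SS/2) = Inverse-Gamma(8.5, 40.815).
The mode of Inverse-Gamma(a, b) is b/(a+1) = 40.815/9.5 ≈ 4.296.

σ̂²_MAP = 4.296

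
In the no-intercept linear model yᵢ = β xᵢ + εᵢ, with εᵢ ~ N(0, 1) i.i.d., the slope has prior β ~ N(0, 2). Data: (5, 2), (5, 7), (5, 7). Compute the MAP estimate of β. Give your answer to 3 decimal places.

β̂_MAP = 1.060

log p(β | y) = −Σ(yᵢ − βxᵢ)²/(2·1) − β²/(2·2) + const.
Setting the derivative to zero: Σxᵢ(yᵢ − βxᵢ)/1 − β/2 = 0, so β = Σxᵢyᵢ / (Σxᵢ² + σ²/τ²).
Σxᵢyᵢ = 5·2 + 5·7 + 5·7 = 80; Σxᵢ² = 75; σ²/τ² = 0.5.
β̂_MAP = 80 / (75 + 0.5) = 80/75.5 ≈ 1.060.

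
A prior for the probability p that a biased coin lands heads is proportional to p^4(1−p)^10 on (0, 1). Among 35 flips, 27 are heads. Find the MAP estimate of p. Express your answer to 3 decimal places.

The prior density ∝ p^4(1−p)^10 is the kernel of Beta(5, 11).
Data: 27 successes in 35 trials. The binomial likelihood contributes p^27(1−p)^8, so the posterior is Beta(5+27, 11+8) = Beta(32, 19).
For Beta(a, b) with a, b > 1 the mode is (a−1)/(a+b−2) = 31/49 ≈ 0.633.

p̂_MAP = 0.633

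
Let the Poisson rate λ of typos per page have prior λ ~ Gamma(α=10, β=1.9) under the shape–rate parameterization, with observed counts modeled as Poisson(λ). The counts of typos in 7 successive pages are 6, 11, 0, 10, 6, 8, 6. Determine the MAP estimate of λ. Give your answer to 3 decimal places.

λ̂_MAP = 6.292

Σxᵢ = 6+11+0+10+6+8+6 = 47, with n = 7.
Posterior ∝ λ^9e^(−1.9λ) · λ^47e^(−7λ) = λ^56e^(−8.9λ), i.e. Gamma(shape=57, rate=8.9).
The mode of a Gamma(a, b) with a ≥ 1 (shape–rate) is (a−1)/b = 56/8.9 ≈ 6.292.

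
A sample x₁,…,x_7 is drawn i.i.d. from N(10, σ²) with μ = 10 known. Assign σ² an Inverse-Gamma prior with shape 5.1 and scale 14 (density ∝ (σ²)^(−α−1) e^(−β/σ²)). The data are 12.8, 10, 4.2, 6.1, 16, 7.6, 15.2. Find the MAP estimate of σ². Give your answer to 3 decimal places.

σ̂²_MAP = 7.994

Sum of squared deviations about the known mean: SS = (12.8−10)² + (10−10)² + (4.2−10)² + (6.1−10)² + (16−10)² + (7.6−10)² + (15.2−10)² = 125.49.
The Normal likelihood contributes (σ²)^(−n/2) exp(−SS/(2σ²)), so the posterior is Inverse-Gamma(α + n/2, β + SS/2) = Inverse-Gamma(8.6, 76.745).
The mode of Inverse-Gamma(a, b) is b/(a+1) = 76.745/9.6 ≈ 7.994.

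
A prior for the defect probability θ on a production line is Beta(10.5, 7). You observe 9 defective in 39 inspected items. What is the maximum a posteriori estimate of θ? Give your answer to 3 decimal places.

Prior: Beta(10.5, 7).
Data: 9 successes in 39 trials. The binomial likelihood contributes θ^9(1−θ)^30, so the posterior is Beta(10.5+9, 7+30) = Beta(19.5, 37).
For Beta(a, b) with a, b > 1 the mode is (a−1)/(a+b−2) = 18.5/54.5 ≈ 0.339.

θ̂_MAP = 0.339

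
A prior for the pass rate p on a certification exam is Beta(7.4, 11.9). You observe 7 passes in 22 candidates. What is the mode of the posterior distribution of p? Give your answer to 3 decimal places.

Prior: Beta(7.4, 11.9).
Data: 7 successes in 22 trials. The binomial likelihood contributes p^7(1−p)^15, so the posterior is Beta(7.4+7, 11.9+15) = Beta(14.4, 26.9).
For Beta(a, b) with a, b > 1 the mode is (a−1)/(a+b−2) = 13.4/39.3 ≈ 0.341.

p̂_MAP = 0.341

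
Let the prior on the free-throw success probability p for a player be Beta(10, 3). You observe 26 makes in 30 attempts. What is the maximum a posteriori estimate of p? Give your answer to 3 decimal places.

Prior: Beta(10, 3).
Data: 26 successes in 30 trials. The binomial likelihood contributes p^26(1−p)^4, so the posterior is Beta(10+26, 3+4) = Beta(36, 7).
For Beta(a, b) with a, b > 1 the mode is (a−1)/(a+b−2) = 35/41 ≈ 0.854.

p̂_MAP = 0.854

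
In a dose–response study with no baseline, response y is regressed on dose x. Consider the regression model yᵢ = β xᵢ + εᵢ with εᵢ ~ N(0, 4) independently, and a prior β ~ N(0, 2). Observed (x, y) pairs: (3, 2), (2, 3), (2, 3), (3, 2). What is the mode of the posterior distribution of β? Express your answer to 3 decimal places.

β̂_MAP = 0.857

log p(β | y) = −Σ(yᵢ − βxᵢ)²/(2·4) − β²/(2·2) + const.
Setting the derivative to zero: Σxᵢ(yᵢ − βxᵢ)/4 − β/2 = 0, so β = Σxᵢyᵢ / (Σxᵢ² + σ²/τ²).
Σxᵢyᵢ = 3·2 + 2·3 + 2·3 + 3·2 = 24; Σxᵢ² = 26; σ²/τ² = 2.
β̂_MAP = 24 / (26 + 2) = 24/28 ≈ 0.857.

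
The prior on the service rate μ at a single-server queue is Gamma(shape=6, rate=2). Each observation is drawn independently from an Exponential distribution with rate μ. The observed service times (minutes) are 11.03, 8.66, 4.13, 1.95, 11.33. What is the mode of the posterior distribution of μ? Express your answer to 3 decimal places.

The Exponential(rate=μ) likelihood is ∝ μ^n e^(−μΣtᵢ). Here n = 5 and Σtᵢ = 11.03 + 8.66 + 4.13 + 1.95 + 11.33 = 37.10.
Posterior ∝ μ^5e^(−2μ) · μ^5e^(−37.10μ) = μ^10e^(−39.10μ), i.e. Gamma(11, 39.10).
Mode = (a−1)/b = 10/39.10 ≈ 0.256.

μ̂_MAP = 0.256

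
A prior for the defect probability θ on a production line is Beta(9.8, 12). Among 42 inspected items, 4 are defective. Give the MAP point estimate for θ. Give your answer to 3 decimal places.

θ̂_MAP = 0.207

Prior: Beta(9.8, 12).
Data: 4 successes in 42 trials. The binomial likelihood contributes θ^4(1−θ)^38, so the posterior is Beta(9.8+4, 12+38) = Beta(13.8, 50).
For Beta(a, b) with a, b > 1 the mode is (a−1)/(a+b−2) = 12.8/61.8 ≈ 0.207.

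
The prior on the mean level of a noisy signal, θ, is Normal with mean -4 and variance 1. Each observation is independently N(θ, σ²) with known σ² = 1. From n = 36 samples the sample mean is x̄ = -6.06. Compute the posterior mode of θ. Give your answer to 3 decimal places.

n = 36, x̄ = -6.06.
For a Normal prior and Normal likelihood with known variance, the posterior is Normal; its mode equals its mean, the precision-weighted average.
Prior precision 1/σ₀² = 1/1 = 1; data precision n/σ² = 36/1 = 36.
θ̂ = (1·(-4) + 36·(-6.06)) / (1 + 36) = (-222.16)/37 = -5554/925 ≈ -6.004.

θ̂_MAP = -6.004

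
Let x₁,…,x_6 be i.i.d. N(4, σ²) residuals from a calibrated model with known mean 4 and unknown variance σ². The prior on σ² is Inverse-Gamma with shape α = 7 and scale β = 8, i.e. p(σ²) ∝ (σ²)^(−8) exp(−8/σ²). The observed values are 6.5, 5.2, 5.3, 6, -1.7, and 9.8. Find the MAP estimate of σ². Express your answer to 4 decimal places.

Sum of squared deviations about the known mean: SS = (6.5−4)² + (5.2−4)² + (5.3−4)² + (6−4)² + (-1.7−4)² + (9.8−4)² = 79.51.
The Normal likelihood contributes (σ²)^(−n/2) exp(−SS/(2σ²)), so the posterior is Inverse-Gamma(α + n/2, β + SS/2) = Inverse-Gamma(10, 47.755).
The mode of Inverse-Gamma(a, b) is b/(a+1) = 47.755/11 ≈ 4.3414.

σ̂²_MAP = 4.3414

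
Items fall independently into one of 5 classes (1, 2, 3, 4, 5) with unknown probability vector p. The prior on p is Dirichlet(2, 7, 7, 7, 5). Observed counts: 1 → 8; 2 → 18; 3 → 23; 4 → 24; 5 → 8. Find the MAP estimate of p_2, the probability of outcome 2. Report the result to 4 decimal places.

MAP estimate: 0.2308

The posterior is Dirichlet(αᵢ + nᵢ) = Dirichlet(10, 25, 30, 31, 13).
For a Dirichlet(a₁,…,a_K) with all aᵢ > 1, the mode has j-th component (aⱼ − 1)/(Σaᵢ − K).
Here Σaᵢ = 109 and K = 5, so p_2 = (25 − 1)/(109 − 5) = 24/104 ≈ 0.2308.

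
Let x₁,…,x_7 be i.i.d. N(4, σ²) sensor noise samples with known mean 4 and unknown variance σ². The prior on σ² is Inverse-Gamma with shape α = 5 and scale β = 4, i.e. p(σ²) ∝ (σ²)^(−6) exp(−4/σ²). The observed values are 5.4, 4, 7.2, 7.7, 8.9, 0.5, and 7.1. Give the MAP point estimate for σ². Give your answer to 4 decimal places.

σ̂²_MAP = 4.1979

Sum of squared deviations about the known mean: SS = (5.4−4)² + (4−4)² + (7.2−4)² + (7.7−4)² + (8.9−4)² + (0.5−4)² + (7.1−4)² = 71.76.
The Normal likelihood contributes (σ²)^(−n/2) exp(−SS/(2σ²)), so the posterior is Inverse-Gamma(α + n/2, β + SS/2) = Inverse-Gamma(8.5, 39.88).
The mode of Inverse-Gamma(a, b) is b/(a+1) = 39.88/9.5 ≈ 4.1979.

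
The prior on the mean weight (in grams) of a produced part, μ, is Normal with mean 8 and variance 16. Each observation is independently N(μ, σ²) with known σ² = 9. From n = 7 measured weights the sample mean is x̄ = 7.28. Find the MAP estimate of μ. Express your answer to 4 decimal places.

n = 7, x̄ = 7.28.
For a Normal prior and Normal likelihood with known variance, the posterior is Normal; its mode equals its mean, the precision-weighted average.
Prior precision 1/σ₀² = 1/16 = 0.0625; data precision n/σ² = 7/9.
μ̂ = (0.0625·8 + (7/9)·7.28) / (0.0625 + 7/9) = (2773/450)/(121/144) = 22184/3025 ≈ 7.3336.

μ̂_MAP = 7.3336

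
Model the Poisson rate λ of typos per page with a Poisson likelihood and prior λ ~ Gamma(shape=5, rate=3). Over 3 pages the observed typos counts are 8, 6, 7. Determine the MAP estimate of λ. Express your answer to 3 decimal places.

Σxᵢ = 8+6+7 = 21, with n = 3.
Posterior ∝ λ^4e^(−3λ) · λ^21e^(−3λ) = λ^25e^(−6λ), i.e. Gamma(shape=26, rate=6).
The mode of a Gamma(a, b) with a ≥ 1 (shape–rate) is (a−1)/b = 25/6 ≈ 4.167.

λ̂_MAP = 4.167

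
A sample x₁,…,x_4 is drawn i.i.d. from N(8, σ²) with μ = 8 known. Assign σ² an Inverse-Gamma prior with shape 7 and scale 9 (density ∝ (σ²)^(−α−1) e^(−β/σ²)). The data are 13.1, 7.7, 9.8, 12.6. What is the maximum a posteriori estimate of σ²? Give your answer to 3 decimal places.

Sum of squared deviations about the known mean: SS = (13.1−8)² + (7.7−8)² + (9.8−8)² + (12.6−8)² = 50.5.
The Normal likelihood contributes (σ²)^(−n/2) exp(−SS/(2σ²)), so the posterior is Inverse-Gamma(α + n/2, β + SS/2) = Inverse-Gamma(9, 34.25).
The mode of Inverse-Gamma(a, b) is b/(a+1) = 34.25/10 ≈ 3.425.

σ̂²_MAP = 3.425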